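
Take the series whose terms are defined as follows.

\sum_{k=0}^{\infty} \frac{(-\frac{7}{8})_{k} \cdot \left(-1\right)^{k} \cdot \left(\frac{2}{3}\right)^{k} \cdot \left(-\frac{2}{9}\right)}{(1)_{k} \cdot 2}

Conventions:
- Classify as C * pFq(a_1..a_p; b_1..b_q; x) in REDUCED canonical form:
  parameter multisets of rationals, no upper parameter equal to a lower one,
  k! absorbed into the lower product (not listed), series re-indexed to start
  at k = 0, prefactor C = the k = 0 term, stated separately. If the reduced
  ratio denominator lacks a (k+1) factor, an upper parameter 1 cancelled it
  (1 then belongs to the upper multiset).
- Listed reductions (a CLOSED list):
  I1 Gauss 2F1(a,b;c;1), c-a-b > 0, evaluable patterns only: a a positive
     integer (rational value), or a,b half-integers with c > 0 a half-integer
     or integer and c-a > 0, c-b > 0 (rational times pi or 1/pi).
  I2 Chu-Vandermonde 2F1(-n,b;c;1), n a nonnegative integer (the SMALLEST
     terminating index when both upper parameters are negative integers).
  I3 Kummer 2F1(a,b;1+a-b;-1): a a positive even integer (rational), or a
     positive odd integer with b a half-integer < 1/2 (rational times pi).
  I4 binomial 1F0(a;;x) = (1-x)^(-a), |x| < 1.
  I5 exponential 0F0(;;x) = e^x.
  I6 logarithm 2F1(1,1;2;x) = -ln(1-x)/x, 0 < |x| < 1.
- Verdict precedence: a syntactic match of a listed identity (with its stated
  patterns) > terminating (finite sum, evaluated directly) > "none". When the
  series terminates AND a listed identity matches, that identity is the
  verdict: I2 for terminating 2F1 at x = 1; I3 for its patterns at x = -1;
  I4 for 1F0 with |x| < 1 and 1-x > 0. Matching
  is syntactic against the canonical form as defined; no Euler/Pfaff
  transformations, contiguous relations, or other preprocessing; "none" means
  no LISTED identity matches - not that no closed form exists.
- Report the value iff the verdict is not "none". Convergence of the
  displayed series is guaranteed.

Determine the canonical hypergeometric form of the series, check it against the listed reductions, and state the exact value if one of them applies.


First insight: from the first term -\frac{1}{9}: (1)_k (C = -1/9, x = -2/3) is k! itself.
Term ratio: r(k) = -\frac{2}{3} * (k-\frac{7}{8}) / [(k+1)] - rational in k. x = -\frac{2}{3}; t_0 = -\frac{1}{9}; negate the roots.

With C = -\frac{1}{9}: the canonical form is 1F0(-\frac{7}{8}; -; -\frac{2}{3}). Verdict at x = -\frac{2}{3}: the I4 binomial reduction matches (the 1F0 binomial series: exponent 7/8, x = -\frac{2}{3}). Its exact value is \left(-\frac{1}{9}\right) \cdot \left(\frac{5}{3}\right)^{\frac{7}{8}}.


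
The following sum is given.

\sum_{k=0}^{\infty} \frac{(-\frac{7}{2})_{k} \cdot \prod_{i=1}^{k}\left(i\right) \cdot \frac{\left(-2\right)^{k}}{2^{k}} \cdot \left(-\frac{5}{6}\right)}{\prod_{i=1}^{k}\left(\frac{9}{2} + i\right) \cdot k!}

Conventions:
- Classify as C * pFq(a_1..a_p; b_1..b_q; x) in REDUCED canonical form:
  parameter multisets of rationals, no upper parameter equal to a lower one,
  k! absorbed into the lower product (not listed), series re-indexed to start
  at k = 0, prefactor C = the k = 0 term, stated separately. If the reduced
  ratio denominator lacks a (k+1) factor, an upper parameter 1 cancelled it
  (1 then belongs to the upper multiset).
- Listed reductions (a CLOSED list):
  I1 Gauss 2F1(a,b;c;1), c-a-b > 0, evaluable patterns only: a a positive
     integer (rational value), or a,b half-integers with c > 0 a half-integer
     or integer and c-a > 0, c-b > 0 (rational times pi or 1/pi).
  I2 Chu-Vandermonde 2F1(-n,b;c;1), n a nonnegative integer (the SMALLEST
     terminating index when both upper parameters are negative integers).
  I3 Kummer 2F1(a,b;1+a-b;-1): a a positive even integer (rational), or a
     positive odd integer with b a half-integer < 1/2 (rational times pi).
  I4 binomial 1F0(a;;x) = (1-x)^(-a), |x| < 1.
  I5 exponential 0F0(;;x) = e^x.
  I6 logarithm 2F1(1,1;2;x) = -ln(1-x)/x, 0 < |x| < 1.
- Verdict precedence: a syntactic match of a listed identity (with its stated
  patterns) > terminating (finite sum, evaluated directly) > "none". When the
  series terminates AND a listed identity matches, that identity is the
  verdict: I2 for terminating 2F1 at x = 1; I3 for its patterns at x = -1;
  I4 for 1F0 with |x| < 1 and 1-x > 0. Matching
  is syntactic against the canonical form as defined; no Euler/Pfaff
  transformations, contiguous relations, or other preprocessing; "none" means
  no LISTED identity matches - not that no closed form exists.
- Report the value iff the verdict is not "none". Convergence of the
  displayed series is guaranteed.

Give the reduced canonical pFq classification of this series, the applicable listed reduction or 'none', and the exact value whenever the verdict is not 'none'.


First insight: t_0 = -\frac{5}{6} here, and the running product (C = -5/6, x = -1) telescopes to a rising factorial.
Ratio: r(k) = -1 * (k-\frac{7}{2}) (k+1) / [(k+\frac{11}{2}) (k+1)] - rational in k, leading ratio -1; with t_0 = -\frac{5}{6}, classification follows.

x = -1 here; the reduced form reads 2F1, upper {-\frac{7}{2}, 1}, lower {\frac{11}{2}}, C = -\frac{5}{6}. Verdict: this is the Kummer evaluation I3 (x = -1; c = \frac{11}{2} equals 1+a-b for upper {-\frac{7}{2}, 1}: listed pattern). Its exact value is \left(-\frac{525}{1024}\right) \cdot \pi.


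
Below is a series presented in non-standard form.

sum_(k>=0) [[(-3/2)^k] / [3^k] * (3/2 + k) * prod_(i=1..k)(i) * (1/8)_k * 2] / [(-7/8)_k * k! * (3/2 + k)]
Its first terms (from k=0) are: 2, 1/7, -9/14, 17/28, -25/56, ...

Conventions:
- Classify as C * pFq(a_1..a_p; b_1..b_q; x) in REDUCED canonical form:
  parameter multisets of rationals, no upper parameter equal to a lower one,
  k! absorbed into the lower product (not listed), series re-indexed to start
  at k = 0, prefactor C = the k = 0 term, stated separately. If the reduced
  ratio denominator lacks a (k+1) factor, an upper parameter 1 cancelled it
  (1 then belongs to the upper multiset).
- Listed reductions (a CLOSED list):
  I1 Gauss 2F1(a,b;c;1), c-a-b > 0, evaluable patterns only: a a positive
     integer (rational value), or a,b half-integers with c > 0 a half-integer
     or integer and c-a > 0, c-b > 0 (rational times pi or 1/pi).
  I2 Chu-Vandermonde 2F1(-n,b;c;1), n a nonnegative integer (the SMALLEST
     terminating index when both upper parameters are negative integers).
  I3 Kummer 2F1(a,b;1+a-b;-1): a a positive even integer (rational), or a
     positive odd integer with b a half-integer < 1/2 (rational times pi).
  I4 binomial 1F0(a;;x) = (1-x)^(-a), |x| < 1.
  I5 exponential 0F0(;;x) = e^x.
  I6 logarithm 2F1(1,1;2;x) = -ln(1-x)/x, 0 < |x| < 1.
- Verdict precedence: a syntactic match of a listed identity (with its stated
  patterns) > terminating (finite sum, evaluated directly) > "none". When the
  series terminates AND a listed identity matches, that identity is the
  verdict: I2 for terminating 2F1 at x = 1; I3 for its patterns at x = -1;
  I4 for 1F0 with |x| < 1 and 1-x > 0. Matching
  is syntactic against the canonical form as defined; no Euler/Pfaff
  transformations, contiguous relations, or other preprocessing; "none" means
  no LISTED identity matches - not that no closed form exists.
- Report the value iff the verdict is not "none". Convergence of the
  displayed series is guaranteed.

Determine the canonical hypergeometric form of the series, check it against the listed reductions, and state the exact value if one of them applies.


Structural cue: from the first term 2: the two k-th powers (C = 2) combine into one argument.
Adjacent-term ratio: r(k) = (-1/2) * (k+1/8) (k+1) / [(k-7/8) (k+1)] - poly over poly, x = (-1/2) from leading terms; C = 2 at k = 0.

This is 2 * 2F1(1/8, 1; -7/8; -1/2) in reduced canonical form. Verdict: none here - no I1-I6 shape fits x = -1/2 with lower {-7/8}.


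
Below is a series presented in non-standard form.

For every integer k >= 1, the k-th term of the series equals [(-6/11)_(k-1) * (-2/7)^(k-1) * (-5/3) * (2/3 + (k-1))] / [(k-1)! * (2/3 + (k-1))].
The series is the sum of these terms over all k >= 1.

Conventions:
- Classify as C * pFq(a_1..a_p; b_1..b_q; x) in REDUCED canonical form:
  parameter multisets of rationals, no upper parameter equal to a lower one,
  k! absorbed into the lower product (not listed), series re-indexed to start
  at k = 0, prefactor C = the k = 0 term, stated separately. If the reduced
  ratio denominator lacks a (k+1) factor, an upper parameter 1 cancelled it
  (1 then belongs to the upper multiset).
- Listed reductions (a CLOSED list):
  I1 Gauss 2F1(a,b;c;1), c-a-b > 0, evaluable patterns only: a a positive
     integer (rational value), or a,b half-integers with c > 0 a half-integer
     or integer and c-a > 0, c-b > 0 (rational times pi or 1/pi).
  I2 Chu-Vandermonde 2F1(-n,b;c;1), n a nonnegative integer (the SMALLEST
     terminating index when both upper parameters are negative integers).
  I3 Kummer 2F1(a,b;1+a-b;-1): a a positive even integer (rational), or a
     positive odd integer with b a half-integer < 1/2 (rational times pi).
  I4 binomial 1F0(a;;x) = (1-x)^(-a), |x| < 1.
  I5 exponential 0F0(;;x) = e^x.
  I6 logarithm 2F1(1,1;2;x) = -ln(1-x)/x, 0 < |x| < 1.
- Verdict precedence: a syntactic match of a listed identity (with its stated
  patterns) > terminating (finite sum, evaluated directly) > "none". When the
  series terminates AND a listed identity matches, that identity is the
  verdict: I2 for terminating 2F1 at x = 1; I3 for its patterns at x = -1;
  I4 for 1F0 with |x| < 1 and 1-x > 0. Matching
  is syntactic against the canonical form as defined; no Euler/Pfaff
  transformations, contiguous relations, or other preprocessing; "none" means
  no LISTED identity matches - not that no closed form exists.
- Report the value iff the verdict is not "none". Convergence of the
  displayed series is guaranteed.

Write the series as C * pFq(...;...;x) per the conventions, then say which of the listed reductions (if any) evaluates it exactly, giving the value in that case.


At argument -2/7: a 1F0 with upper {-6/11}, lower {-}, scaled by C = -5/3. Verdict: this is the I4 binomial reduction (the 1F0 binomial series: exponent 6/11, x = -2/7). Sum: (-5/3) * (9/7)^(6/11).

First insight: from the first term -5/3: striking the common factor k + 2/3 reduces the term (prefactor -5/3).
Term ratio: r(k) = (-2/7) * (k-6/11) / [(k+1)] - rational in k. x = (-2/7); t_0 = -5/3; negate the roots.


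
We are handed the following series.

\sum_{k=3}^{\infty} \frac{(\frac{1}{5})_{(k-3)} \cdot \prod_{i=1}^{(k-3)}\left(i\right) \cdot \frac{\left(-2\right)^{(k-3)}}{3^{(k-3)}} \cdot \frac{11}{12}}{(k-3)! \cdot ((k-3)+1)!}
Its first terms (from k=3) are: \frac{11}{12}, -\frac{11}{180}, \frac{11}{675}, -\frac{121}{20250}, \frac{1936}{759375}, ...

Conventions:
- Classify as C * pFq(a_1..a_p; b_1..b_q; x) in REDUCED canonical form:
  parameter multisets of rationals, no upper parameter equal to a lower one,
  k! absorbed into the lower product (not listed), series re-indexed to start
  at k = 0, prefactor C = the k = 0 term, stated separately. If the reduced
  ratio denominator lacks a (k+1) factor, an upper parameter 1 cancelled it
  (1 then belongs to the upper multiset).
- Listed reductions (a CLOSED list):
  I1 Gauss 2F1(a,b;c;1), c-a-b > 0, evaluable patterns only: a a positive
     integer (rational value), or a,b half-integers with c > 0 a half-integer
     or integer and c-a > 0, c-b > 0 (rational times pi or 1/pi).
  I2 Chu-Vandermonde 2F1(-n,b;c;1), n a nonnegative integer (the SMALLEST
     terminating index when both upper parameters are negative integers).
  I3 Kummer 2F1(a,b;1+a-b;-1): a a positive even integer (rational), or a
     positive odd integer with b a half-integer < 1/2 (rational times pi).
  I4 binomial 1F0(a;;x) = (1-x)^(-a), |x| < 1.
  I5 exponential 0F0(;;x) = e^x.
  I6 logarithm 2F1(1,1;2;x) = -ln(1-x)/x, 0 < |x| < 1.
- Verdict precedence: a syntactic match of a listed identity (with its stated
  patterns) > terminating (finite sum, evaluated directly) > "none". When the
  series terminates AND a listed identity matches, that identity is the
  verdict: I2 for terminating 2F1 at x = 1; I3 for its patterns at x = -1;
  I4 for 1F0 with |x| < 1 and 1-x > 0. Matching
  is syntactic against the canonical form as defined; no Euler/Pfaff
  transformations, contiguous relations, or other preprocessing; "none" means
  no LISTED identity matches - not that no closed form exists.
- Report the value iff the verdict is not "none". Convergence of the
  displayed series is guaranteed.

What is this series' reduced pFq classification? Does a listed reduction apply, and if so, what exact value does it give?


The tell: x = -\frac{2}{3} and the two geometric factors (C = 11/12, x = -2/3) combine into one argument.
Adjacent-term ratio: r(k) = -\frac{2}{3} * (k+\frac{1}{5}) (k+1) / [(k+2) (k+1)] - poly over poly, x = -\frac{2}{3} from leading terms; C = \frac{11}{12} at k = 0.

The series (x = -\frac{2}{3}) is 2F1: upper {\frac{1}{5}, 1}, lower {2}, prefactor \frac{11}{12}. Verdict: none - at argument -\frac{2}{3} the multisets {\frac{1}{5}, 1} ; {2} match no listed identity.


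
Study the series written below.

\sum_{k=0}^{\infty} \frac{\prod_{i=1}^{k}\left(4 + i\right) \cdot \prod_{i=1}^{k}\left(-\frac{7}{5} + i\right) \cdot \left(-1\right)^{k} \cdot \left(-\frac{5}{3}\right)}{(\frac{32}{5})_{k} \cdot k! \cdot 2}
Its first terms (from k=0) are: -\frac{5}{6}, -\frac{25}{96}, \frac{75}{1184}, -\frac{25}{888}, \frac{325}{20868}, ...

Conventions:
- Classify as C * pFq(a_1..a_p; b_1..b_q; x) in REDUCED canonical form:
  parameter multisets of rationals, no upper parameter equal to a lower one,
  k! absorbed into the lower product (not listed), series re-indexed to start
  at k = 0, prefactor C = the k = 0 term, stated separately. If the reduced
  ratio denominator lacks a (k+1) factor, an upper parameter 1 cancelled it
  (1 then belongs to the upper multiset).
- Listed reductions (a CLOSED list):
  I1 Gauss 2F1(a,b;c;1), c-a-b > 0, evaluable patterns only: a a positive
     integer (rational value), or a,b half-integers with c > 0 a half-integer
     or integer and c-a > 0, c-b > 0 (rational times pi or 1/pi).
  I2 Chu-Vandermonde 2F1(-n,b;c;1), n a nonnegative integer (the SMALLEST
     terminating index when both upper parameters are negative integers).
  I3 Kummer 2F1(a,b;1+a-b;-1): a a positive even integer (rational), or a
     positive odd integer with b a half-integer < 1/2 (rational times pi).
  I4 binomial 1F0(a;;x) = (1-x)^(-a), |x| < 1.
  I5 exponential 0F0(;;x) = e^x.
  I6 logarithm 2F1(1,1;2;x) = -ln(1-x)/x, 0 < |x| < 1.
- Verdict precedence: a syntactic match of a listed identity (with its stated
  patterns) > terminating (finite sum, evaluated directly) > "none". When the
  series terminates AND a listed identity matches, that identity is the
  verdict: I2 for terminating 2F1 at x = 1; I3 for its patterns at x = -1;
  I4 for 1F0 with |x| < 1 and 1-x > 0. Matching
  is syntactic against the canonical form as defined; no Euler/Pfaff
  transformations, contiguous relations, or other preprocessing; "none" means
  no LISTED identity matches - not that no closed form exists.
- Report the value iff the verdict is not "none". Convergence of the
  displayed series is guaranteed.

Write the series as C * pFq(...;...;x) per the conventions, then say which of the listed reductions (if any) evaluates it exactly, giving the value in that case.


Prefactor -\frac{5}{6}, argument -1: 2F1 with upper {-\frac{2}{5}, 5} over lower {\frac{32}{5}}. Verdict: none. No listed pattern accepts 2F1(-\frac{2}{5}, 5; \frac{32}{5}; -1).

Structural cue: x = -1 and the constant factors (C = -5/6) combine into one prefactor.
Ratio: r(k) = -1 * (k-\frac{2}{5}) (k+5) / [(k+\frac{32}{5}) (k+1)] ; factor over Q: parameters, x = -1, and C = -\frac{5}{6}.


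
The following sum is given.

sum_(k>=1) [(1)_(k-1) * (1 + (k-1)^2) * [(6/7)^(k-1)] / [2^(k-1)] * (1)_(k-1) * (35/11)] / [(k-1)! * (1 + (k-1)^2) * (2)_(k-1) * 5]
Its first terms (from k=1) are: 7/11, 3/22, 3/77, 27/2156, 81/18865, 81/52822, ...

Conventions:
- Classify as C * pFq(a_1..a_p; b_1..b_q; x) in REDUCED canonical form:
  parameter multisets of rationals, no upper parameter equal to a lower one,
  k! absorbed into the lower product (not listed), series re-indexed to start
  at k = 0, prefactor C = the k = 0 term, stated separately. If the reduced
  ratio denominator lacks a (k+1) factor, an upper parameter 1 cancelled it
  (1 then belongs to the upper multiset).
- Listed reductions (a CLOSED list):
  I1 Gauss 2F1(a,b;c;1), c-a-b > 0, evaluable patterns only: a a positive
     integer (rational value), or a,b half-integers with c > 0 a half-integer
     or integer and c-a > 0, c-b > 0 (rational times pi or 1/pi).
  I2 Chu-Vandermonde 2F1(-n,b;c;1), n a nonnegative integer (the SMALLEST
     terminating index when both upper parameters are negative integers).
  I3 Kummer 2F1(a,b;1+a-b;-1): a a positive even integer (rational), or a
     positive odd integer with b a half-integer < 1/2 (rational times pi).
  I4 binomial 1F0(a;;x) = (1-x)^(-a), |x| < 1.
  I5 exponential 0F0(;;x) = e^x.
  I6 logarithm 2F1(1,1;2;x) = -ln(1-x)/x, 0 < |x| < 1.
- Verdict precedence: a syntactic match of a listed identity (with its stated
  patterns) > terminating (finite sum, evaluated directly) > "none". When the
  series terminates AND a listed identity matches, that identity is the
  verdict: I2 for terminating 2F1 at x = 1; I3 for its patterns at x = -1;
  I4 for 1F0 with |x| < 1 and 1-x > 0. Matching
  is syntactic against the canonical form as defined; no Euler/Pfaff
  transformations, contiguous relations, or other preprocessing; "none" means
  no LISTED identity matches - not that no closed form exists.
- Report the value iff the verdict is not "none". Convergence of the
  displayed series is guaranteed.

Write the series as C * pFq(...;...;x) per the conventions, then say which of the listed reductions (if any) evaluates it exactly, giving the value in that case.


Key observation: t_0 being 7/11, the two k-th powers (C = 7/11, x = 3/7) combine into one argument.
Ratio: r(k) = (3/7) * (k+1) (k+1) / [(k+2) (k+1)] - poly over poly, x = (3/7) from leading terms; C = 7/11 at k = 0.

At argument 3/7: a 2F1 with upper {1, 1}, lower {2}, scaled by C = 7/11. Verdict: logarithm (I6) fires (the logarithm: parameters (1,1;2), x = 3/7). Sum: (-49/33) * ln(4/7).


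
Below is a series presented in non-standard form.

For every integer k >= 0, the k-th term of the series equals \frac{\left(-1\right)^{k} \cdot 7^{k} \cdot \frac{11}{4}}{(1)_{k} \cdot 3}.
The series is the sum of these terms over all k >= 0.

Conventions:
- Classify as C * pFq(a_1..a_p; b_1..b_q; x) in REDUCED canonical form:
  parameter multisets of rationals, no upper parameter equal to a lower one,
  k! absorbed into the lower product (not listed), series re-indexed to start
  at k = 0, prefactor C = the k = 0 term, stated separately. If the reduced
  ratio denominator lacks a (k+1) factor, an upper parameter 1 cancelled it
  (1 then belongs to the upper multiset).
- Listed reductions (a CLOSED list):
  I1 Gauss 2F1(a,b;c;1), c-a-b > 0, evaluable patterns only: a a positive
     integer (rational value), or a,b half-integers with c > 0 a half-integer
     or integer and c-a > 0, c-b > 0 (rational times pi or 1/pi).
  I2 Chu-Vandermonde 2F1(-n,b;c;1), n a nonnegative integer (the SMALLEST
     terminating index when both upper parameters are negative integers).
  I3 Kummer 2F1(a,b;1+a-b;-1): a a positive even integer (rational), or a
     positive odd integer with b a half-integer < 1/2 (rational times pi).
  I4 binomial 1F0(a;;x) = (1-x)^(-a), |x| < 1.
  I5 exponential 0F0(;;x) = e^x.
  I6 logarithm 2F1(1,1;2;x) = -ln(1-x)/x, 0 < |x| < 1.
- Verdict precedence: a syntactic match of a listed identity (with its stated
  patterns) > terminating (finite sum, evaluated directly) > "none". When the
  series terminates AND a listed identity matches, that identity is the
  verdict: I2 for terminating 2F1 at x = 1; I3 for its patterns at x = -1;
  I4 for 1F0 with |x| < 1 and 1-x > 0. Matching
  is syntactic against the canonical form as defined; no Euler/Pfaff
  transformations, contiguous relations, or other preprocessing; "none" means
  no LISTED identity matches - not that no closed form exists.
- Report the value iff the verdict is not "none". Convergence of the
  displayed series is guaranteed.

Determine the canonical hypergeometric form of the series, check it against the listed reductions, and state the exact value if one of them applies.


Key observation: t_0 being \frac{11}{12}, (1)_k (prefactor 11/12) is k! itself.
Term ratio: r(k) = -7 * 1 / [(k+1)] - poly over poly, x = -7 from leading terms; C = \frac{11}{12} at k = 0.

Prefactor \frac{11}{12}, argument -7: 0F0 with upper {-} over lower {-}. Verdict: this is the exponential series (I5) (the 0F0 exponential series at x = -7). Exact value: \frac{11}{12} \cdot e^{-7}.


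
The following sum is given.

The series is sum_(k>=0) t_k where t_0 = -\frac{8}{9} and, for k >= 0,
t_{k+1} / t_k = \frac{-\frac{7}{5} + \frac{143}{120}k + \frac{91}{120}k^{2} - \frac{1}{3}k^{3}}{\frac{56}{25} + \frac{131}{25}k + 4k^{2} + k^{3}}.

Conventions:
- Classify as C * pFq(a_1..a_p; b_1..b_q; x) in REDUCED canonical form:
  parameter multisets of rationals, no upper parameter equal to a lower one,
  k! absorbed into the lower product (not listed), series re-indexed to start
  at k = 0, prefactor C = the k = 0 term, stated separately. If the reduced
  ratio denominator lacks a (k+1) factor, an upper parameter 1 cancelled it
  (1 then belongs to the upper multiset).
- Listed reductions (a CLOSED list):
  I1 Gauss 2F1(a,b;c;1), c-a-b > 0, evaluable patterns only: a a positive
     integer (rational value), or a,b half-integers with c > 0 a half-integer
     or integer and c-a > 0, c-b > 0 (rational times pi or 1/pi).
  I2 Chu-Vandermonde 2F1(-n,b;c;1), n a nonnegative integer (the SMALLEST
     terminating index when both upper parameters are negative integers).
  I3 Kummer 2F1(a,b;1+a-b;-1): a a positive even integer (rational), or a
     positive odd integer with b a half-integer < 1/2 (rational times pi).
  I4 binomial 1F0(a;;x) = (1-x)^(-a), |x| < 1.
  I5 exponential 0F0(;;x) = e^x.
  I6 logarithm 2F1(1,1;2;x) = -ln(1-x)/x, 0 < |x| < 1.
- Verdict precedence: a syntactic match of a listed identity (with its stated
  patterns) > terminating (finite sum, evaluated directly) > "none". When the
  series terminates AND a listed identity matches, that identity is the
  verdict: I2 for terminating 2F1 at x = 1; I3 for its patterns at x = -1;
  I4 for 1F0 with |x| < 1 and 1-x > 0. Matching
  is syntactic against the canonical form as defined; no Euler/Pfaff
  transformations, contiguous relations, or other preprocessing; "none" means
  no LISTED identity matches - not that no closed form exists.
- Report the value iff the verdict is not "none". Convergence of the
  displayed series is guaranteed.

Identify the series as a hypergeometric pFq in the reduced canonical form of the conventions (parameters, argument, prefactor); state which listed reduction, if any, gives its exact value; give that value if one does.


Prefactor -\frac{8}{9}, argument -\frac{1}{3}: 2F1 with upper {-3, -\frac{7}{8}} over lower {\frac{7}{5}}. Verdict: terminating - upper parameter -3 makes this a finite sum (last index 3), evaluated exactly. Hence: -\frac{37993}{117504}.

Key observation: t_0 = -\frac{8}{9} here, and factor the ratio over Q (prefactor -8/9): negated roots = parameters.
Consecutive-term ratio: r(k) = -\frac{1}{3} * (k-3) (k-\frac{7}{8}) / [(k+\frac{7}{5}) (k+1)] ; factor over Q: parameters, x = -\frac{1}{3}, and C = -\frac{8}{9}.


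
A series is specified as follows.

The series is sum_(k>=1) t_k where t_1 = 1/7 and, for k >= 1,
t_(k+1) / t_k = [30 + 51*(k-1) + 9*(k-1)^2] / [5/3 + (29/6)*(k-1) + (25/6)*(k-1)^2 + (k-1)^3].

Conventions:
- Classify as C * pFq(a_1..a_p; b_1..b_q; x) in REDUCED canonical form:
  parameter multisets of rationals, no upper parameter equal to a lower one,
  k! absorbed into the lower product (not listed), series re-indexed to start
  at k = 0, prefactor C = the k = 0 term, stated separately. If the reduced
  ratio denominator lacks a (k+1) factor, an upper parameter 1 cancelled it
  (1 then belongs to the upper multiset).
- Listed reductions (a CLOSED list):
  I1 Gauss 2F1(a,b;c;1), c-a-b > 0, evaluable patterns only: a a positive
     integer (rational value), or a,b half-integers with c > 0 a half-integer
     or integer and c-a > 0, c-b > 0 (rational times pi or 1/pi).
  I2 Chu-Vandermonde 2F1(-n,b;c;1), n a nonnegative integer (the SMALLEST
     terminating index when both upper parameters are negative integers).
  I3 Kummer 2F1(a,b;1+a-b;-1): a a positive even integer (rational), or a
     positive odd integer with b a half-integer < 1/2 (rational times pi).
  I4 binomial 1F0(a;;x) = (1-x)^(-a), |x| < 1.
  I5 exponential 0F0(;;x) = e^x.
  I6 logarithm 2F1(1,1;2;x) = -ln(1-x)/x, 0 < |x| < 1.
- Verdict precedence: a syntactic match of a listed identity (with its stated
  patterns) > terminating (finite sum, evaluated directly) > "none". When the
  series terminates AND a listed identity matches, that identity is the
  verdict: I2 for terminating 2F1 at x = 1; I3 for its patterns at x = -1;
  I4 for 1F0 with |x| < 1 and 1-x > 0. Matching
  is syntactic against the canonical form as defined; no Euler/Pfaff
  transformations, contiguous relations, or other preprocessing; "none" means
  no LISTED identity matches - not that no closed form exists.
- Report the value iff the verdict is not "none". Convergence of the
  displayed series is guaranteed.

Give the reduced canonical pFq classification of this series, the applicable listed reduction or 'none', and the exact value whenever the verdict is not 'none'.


Classification (C = 1/7): 1F1 with upper {5}, lower {5/2}, argument x = 9. Verdict: none - this 1F1 at x = 9 matches no listed pattern, and upper {5} holds no stopper.

Structural cue: t_0 = 1/7 here, and the ratio is unreduced: k + 2/3 divides both sides (C = 1/7, x = 9).
Step ratio: r(k) = 9 * (k+5) / [(k+5/2) (k+1)] - rational in k. x = 9; t_0 = 1/7; negate the roots.


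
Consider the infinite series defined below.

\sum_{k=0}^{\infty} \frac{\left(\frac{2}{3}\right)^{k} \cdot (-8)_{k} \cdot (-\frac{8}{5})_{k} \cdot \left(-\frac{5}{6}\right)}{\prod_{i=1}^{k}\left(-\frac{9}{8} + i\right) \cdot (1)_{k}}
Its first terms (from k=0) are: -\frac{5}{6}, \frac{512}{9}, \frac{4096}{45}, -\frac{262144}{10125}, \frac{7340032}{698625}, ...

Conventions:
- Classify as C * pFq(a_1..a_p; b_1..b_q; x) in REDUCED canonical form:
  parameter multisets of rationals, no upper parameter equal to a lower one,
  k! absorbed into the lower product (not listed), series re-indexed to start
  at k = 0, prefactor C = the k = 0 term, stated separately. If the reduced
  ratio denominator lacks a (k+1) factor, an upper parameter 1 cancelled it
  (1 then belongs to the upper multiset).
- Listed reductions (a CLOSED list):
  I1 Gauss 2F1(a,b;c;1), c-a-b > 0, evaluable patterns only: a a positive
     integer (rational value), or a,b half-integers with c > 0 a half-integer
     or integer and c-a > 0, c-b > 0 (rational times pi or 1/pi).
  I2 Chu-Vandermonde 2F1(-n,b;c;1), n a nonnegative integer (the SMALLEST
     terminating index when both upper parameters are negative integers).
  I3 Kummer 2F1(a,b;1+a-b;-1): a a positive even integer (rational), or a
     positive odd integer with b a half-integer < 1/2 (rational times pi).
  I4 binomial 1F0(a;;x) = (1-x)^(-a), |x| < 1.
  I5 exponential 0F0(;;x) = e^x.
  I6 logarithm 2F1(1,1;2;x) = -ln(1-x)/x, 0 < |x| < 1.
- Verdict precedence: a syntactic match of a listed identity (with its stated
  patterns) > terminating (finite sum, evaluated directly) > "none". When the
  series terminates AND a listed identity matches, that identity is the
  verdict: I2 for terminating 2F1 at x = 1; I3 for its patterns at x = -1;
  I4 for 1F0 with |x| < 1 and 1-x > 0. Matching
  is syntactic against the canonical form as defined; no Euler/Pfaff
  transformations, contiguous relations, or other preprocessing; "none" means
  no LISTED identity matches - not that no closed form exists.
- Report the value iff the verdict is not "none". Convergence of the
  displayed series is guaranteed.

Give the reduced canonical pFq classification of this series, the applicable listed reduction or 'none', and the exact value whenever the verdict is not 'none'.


Classification (C = -\frac{5}{6}): 2F1 with upper {-8, -\frac{8}{5}}, lower {-\frac{1}{8}}, argument x = \frac{2}{3}. Verdict: terminating - the sum ends at index 8 because -8 is a negative integer; exact evaluation follows. Its exact value is \frac{1439422874085839039}{11165053605468750}.

The tell: with t_0 = -\frac{5}{6}, the lower running product (C = -5/6, x = 2/3) is a rising factorial.
Consecutive-term ratio: r(k) = \frac{2}{3} * (k-8) (k-\frac{8}{5}) / [(k-\frac{1}{8}) (k+1)] ; factor over Q: parameters, x = \frac{2}{3}, and C = -\frac{5}{6}.


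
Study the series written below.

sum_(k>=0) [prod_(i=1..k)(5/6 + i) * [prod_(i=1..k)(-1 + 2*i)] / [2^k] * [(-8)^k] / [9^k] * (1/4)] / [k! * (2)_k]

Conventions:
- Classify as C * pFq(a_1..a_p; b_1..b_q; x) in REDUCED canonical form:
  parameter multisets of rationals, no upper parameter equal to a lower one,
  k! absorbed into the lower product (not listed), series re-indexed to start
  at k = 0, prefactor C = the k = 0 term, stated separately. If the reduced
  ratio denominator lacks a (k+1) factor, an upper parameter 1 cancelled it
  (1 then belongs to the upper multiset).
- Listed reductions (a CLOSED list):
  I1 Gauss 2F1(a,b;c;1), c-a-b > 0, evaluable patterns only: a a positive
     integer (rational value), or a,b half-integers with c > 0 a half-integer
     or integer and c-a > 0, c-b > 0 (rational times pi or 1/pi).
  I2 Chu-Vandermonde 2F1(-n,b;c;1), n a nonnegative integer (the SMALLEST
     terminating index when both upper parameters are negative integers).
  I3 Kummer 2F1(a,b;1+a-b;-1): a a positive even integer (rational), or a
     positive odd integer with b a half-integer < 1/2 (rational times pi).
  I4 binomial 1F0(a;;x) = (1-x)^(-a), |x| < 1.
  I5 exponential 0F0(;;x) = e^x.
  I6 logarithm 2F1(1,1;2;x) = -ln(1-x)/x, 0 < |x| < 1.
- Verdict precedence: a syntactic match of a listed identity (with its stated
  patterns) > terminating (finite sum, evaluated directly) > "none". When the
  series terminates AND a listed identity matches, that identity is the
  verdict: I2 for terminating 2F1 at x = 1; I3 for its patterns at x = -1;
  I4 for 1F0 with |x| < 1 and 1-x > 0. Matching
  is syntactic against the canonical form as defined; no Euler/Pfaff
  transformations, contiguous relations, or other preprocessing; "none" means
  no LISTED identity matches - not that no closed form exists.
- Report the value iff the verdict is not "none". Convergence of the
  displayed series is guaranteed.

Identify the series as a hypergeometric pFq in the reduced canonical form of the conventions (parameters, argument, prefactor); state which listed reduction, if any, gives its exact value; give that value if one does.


Canonical form: C = 1/4 times 2F1 with upper {1/2, 11/6}, lower {2}, x = -8/9. Verdict: none - at argument -8/9 the multisets {1/2, 11/6} ; {2} match no listed identity.

Key step: x = (-8/9) and the two geometric factors (C = 1/4, x = -8/9) combine into one argument.
Adjacent-term ratio: r(k) = (-8/9) * (k+1/2) (k+11/6) / [(k+2) (k+1)] ; factor over Q: parameters, x = (-8/9), and C = 1/4.


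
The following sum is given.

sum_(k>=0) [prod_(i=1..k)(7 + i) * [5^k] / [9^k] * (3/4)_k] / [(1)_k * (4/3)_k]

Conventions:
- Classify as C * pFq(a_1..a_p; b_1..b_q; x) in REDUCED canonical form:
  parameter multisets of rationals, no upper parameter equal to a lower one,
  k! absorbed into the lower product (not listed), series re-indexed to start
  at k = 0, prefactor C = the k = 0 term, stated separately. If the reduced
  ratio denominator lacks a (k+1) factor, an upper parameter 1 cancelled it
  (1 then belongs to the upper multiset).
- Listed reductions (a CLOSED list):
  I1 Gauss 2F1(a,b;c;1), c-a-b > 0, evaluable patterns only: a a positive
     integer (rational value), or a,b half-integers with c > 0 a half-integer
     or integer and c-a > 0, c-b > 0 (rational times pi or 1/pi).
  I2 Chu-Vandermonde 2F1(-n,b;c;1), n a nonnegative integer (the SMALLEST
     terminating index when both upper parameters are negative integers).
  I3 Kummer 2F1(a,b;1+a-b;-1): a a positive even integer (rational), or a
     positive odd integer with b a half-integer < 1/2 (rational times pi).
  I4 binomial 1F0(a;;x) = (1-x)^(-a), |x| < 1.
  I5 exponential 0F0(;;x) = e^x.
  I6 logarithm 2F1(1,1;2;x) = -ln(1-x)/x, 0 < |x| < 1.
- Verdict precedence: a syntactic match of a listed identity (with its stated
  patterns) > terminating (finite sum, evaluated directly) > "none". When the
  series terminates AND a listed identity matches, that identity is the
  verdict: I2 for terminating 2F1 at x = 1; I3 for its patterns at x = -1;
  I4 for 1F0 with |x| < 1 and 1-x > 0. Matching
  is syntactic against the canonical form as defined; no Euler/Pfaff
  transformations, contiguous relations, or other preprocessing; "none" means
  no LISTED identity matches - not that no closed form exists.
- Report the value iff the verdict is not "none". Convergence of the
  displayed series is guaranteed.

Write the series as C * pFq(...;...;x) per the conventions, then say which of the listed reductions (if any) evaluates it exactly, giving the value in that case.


The series (x = 5/9) is 2F1: upper {3/4, 8}, lower {4/3}, prefactor 1. Verdict: none (x = 5/9): each listed identity misses the multisets {3/4, 8} ; {4/3}.

Key observation: from the first term 1: the two geometric factors (prefactor 1) combine into one argument.
Step ratio: r(k) = (5/9) * (k+3/4) (k+8) / [(k+4/3) (k+1)] - rational in k. x = (5/9); t_0 = 1; negate the roots.


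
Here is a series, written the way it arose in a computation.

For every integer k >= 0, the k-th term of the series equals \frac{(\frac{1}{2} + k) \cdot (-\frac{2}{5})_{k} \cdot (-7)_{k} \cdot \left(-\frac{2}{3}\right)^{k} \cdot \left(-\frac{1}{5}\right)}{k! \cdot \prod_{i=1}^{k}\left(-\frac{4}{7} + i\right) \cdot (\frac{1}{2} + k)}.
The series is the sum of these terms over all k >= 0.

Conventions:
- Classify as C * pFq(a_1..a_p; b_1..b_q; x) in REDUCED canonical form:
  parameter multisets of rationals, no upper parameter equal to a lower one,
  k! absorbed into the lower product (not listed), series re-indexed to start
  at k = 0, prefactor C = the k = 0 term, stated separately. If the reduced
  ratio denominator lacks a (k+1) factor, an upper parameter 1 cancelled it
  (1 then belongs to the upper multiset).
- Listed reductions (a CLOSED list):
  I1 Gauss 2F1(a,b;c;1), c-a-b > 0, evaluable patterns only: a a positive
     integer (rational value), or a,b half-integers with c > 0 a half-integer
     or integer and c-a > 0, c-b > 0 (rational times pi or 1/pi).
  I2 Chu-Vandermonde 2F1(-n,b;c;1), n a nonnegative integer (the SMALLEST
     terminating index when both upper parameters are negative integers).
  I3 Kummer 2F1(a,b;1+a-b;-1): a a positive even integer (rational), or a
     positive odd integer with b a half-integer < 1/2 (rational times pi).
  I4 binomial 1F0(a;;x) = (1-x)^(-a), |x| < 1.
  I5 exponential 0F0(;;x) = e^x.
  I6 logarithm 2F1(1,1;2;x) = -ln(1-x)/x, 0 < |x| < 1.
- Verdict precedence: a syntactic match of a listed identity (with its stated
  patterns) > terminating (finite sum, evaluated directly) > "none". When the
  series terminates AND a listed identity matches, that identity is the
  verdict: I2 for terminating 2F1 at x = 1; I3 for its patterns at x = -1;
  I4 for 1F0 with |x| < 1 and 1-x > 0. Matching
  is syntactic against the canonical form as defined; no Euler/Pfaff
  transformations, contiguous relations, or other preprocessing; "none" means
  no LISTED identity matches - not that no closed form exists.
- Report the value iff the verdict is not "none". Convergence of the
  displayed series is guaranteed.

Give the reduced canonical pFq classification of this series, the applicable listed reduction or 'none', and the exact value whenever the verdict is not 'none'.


Key observation: t_0 = -\frac{1}{5} here, and the lower running product (prefactor -1/5) is a rising factorial.
Adjacent-term ratio: r(k) = -\frac{2}{3} * (k-7) (k-\frac{2}{5}) / [(k+\frac{3}{7}) (k+1)] - rational; roots negated = parameters, x = -\frac{2}{3}, C = -\frac{1}{5}.

This is -\frac{1}{5} * 2F1(-7, -\frac{2}{5}; \frac{3}{7}; -\frac{2}{3}) in reduced canonical form. Verdict: terminating (-7 upstairs). 8 nonzero terms in all; added directly. Its exact value is \frac{1485395095994263}{641555595703125}.


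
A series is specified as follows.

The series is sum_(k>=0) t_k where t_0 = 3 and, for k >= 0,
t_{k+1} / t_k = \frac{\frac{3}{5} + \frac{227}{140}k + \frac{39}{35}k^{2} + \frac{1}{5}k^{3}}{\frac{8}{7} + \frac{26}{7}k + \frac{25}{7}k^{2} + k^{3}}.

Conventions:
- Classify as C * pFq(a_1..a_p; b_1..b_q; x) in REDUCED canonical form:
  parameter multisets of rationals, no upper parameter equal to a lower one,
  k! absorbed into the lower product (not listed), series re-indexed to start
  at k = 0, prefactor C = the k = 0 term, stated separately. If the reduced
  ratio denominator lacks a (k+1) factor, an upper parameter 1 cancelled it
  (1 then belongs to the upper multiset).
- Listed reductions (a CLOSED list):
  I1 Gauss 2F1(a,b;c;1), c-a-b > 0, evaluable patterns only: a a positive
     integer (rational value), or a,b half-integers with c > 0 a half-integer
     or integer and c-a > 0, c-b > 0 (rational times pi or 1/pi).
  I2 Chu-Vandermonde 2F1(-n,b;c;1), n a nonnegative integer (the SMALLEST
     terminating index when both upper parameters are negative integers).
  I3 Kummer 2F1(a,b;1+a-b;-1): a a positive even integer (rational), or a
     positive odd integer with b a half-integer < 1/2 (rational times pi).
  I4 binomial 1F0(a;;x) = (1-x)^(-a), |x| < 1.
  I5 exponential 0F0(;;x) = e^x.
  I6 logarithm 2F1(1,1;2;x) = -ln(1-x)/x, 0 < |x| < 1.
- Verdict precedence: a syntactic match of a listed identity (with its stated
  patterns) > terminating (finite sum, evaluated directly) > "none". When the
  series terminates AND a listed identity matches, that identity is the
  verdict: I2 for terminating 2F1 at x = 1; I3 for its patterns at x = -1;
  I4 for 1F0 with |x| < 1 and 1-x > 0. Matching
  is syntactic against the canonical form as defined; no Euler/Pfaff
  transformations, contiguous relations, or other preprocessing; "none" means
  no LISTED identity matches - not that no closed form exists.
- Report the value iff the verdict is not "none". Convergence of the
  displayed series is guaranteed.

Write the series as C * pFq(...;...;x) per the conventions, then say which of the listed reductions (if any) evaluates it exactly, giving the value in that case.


Structural cue: t_0 being 3, factor the ratio over Q (prefactor 3): negated roots = parameters.
Adjacent-term ratio: r(k) = \frac{1}{5} * (k+\frac{3}{2}) (k+\frac{7}{2}) / [(k+2) (k+1)] ; factor over Q: parameters, x = \frac{1}{5}, and C = 3.

x = \frac{1}{5} here; the reduced form reads 2F1, upper {\frac{3}{2}, \frac{7}{2}}, lower {2}, C = 3. Verdict: none here - no I1-I6 shape fits x = \frac{1}{5} with lower {2}.


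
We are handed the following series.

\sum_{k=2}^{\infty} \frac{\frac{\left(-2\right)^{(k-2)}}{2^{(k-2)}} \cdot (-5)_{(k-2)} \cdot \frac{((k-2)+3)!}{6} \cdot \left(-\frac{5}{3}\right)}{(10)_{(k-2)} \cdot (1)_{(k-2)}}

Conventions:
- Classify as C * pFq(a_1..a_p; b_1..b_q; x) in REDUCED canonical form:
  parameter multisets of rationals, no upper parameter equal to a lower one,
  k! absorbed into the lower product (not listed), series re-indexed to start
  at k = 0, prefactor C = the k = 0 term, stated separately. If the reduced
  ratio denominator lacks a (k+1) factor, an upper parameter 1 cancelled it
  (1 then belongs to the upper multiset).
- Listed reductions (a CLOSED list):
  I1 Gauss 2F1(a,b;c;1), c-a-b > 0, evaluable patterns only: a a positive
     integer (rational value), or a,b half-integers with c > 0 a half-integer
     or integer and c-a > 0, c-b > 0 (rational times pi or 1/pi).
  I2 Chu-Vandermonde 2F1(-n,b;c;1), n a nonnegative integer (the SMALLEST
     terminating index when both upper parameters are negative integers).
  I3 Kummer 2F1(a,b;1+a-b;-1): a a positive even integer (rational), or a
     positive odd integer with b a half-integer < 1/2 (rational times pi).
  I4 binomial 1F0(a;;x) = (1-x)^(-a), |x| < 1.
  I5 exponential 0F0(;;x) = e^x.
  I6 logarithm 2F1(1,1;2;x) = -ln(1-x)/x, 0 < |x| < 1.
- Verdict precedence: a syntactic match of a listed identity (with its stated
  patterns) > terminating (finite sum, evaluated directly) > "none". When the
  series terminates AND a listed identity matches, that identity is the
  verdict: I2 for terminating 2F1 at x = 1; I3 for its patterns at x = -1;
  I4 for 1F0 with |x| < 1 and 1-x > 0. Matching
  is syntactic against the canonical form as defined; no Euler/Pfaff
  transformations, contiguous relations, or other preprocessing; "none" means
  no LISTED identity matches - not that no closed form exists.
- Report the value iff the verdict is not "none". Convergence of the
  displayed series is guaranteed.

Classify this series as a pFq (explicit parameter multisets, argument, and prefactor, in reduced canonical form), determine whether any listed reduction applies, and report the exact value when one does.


Prefactor -\frac{5}{3}, argument -1: 2F1 with upper {-5, 4} over lower {10}. Verdict: the Kummer evaluation I3 applies (x = -1; c = 10 equals 1+a-b for upper {-5, 4}: listed pattern). Hence: -10.

Key observation: from the first term -\frac{5}{3}: (1)_k (prefactor -5/3) is k! itself.
Step ratio: r(k) = -1 * (k-5) (k+4) / [(k+10) (k+1)] - rational in k, leading ratio -1; with t_0 = -\frac{5}{3}, classification follows.
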